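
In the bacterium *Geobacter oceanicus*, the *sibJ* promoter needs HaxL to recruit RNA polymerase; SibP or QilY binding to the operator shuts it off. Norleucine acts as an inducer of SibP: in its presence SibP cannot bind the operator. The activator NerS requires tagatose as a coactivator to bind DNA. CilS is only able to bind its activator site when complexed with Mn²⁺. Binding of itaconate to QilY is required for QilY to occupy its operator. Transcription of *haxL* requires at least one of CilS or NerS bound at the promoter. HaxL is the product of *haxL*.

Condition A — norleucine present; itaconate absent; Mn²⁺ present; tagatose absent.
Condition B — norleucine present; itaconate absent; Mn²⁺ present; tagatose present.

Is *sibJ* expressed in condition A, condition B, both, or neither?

both

Condition A:
Norleucine is present, so SibP is inactive.
Itaconate is absent, so QilY is inactive.
Mn²⁺ is present, so CilS is active.
Tagatose is absent, so NerS is inactive.
Activator CilS is present, so *haxL* is transcribed.
So HaxL is produced and active.
No repressor is bound and HaxL is active, so *sibJ* is transcribed.
→ *sibJ* is ON in A.
Condition B:
Norleucine is present, so SibP is inactive.
Itaconate is absent, so QilY is inactive.
Mn²⁺ is present, so CilS is active.
Tagatose is present, so NerS is active.
Activator CilS is present, so *haxL* is transcribed.
So HaxL is produced and active.
No repressor is bound and HaxL is active, so *sibJ* is transcribed.
→ *sibJ* is ON in B.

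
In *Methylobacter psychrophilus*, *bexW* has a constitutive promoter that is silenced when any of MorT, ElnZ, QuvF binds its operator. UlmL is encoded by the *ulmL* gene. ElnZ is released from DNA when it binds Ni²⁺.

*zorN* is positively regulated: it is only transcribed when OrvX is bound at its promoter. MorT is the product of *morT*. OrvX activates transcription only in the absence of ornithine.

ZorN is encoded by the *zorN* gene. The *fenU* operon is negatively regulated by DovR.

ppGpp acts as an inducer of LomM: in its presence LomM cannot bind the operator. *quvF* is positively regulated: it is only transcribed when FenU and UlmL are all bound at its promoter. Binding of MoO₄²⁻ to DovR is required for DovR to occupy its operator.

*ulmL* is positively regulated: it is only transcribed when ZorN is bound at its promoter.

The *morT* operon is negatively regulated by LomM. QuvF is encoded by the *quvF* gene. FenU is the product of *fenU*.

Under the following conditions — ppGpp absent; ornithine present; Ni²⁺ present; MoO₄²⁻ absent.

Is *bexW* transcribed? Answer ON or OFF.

ON

ppGpp is absent, so LomM is active.
With repressor LomM bound, *morT* is not transcribed.
So MorT is not produced.
Ni²⁺ is present, so ElnZ is inactive.
MoO₄²⁻ is absent, so DovR is inactive.
With no repressor bound, *fenU* is transcribed.
So FenU is produced and active.
Ornithine is present, so OrvX is inactive.
Required activator OrvX is absent, so *zorN* is not transcribed.
So ZorN is not produced.
Required activator ZorN is absent, so *ulmL* is not transcribed.
So UlmL is not produced.
Required activator UlmL is absent, so *quvF* is not transcribed.
So QuvF is not produced.
With no repressor bound, *bexW* is transcribed.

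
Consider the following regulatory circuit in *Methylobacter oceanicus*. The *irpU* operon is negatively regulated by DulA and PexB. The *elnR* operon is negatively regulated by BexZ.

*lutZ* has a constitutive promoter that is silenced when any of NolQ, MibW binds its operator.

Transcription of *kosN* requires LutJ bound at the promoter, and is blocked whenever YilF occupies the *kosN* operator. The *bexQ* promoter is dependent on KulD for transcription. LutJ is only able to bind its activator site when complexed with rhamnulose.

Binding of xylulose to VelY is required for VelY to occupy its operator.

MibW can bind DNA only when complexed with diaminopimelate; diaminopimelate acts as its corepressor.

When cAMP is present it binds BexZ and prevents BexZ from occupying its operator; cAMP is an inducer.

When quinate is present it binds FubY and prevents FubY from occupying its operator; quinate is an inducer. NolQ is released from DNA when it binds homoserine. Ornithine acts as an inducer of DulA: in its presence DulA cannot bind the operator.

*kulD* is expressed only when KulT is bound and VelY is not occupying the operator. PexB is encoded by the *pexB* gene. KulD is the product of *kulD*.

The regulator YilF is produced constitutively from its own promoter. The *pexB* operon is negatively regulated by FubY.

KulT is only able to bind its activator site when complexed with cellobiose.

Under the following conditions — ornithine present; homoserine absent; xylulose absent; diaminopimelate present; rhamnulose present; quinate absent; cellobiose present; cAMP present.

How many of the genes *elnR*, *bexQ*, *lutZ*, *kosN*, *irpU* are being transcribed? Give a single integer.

3

cAMP is present, so BexZ is inactive.
With no repressor bound, *elnR* is transcribed.
→ *elnR* is ON.
Xylulose is absent, so VelY is inactive.
Cellobiose is present, so KulT is active.
No repressor is bound and KulT is active, so *kulD* is transcribed.
So KulD is produced and active.
No repressor is bound and KulD is active, so *bexQ* is transcribed.
→ *bexQ* is ON.
Homoserine is absent, so NolQ is active.
Diaminopimelate is present, so MibW is active.
With repressor NolQ bound, *lutZ* is not transcribed.
→ *lutZ* is OFF.
YilF is produced constitutively and is active.
Rhamnulose is present, so LutJ is active.
With repressor YilF bound, *kosN* is not transcribed.
→ *kosN* is OFF.
Ornithine is present, so DulA is inactive.
Quinate is absent, so FubY is active.
With repressor FubY bound, *pexB* is not transcribed.
So PexB is not produced.
With no repressor bound, *irpU* is transcribed.
→ *irpU* is ON.
3 of the 5 genes are transcribed.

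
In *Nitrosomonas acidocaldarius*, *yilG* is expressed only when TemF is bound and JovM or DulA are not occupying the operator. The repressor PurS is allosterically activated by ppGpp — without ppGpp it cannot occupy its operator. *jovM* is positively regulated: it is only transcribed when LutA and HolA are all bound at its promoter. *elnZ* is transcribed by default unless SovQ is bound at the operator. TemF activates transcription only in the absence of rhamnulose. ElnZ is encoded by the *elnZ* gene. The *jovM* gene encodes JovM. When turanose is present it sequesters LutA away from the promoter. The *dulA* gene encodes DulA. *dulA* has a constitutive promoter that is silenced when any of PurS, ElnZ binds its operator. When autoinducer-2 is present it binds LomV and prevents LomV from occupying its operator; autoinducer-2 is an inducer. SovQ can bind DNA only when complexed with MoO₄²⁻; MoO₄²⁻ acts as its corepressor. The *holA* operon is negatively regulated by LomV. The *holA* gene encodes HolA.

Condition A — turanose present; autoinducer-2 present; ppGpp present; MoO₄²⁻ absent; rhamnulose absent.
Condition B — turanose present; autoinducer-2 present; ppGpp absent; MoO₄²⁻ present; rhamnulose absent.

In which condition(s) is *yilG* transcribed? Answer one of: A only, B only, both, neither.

Condition A:
Turanose is present, so LutA is inactive.
Autoinducer-2 is present, so LomV is inactive.
With no repressor bound, *holA* is transcribed.
So HolA is produced and active.
Required activator LutA is absent, so *jovM* is not transcribed.
So JovM is not produced.
ppGpp is present, so PurS is active.
MoO₄²⁻ is absent, so SovQ is inactive.
With no repressor bound, *elnZ* is transcribed.
So ElnZ is produced and active.
With repressor PurS bound, *dulA* is not transcribed.
So DulA is not produced.
Rhamnulose is absent, so TemF is active.
No repressor is bound and TemF is active, so *yilG* is transcribed.
→ *yilG* is ON in A.
Condition B:
Turanose is present, so LutA is inactive.
Autoinducer-2 is present, so LomV is inactive.
With no repressor bound, *holA* is transcribed.
So HolA is produced and active.
Required activator LutA is absent, so *jovM* is not transcribed.
So JovM is not produced.
ppGpp is absent, so PurS is inactive.
MoO₄²⁻ is present, so SovQ is active.
With repressor SovQ bound, *elnZ* is not transcribed.
So ElnZ is not produced.
With no repressor bound, *dulA* is transcribed.
So DulA is produced and active.
Rhamnulose is absent, so TemF is active.
With repressor DulA bound, *yilG* is not transcribed.
→ *yilG* is OFF in B.

A only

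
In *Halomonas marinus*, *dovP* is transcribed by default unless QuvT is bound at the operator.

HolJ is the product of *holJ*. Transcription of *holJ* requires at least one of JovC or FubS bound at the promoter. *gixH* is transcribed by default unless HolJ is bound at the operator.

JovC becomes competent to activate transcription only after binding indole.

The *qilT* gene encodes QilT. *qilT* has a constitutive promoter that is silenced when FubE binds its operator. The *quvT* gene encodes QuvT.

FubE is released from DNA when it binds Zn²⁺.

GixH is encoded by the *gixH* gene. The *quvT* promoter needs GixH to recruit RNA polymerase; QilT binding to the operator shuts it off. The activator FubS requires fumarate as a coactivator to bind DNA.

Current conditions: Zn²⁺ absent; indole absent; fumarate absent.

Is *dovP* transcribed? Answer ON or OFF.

OFF

Indole is absent, so JovC is inactive.
Fumarate is absent, so FubS is inactive.
No activator is available at the *holJ* promoter, so *holJ* is not transcribed.
So HolJ is not produced.
With no repressor bound, *gixH* is transcribed.
So GixH is produced and active.
Zn²⁺ is absent, so FubE is active.
With repressor FubE bound, *qilT* is not transcribed.
So QilT is not produced.
No repressor is bound and GixH is active, so *quvT* is transcribed.
So QuvT is produced and active.
With repressor QuvT bound, *dovP* is not transcribed.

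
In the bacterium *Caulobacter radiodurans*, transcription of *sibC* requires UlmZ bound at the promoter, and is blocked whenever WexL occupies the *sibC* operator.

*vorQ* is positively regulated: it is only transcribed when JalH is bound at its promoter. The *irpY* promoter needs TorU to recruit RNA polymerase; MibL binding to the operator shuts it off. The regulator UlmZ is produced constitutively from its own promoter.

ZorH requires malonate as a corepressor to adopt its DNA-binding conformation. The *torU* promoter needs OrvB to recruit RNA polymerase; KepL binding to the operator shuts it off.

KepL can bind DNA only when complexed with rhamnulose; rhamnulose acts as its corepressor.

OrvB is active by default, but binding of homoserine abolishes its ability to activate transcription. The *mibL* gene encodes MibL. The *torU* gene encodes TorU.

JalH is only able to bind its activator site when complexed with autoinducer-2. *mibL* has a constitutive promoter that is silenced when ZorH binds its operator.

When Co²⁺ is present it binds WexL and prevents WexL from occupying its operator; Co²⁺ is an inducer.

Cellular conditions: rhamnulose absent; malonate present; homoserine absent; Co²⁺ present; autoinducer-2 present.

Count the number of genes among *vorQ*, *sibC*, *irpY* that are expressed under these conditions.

Autoinducer-2 is present, so JalH is active.
No repressor is bound and JalH is active, so *vorQ* is transcribed.
→ *vorQ* is ON.
Co²⁺ is present, so WexL is inactive.
UlmZ is produced constitutively and is active.
No repressor is bound and UlmZ is active, so *sibC* is transcribed.
→ *sibC* is ON.
Rhamnulose is absent, so KepL is inactive.
Homoserine is absent, so OrvB is active.
No repressor is bound and OrvB is active, so *torU* is transcribed.
So TorU is produced and active.
Malonate is present, so ZorH is active.
With repressor ZorH bound, *mibL* is not transcribed.
So MibL is not produced.
No repressor is bound and TorU is active, so *irpY* is transcribed.
→ *irpY* is ON.
3 of the 3 genes are transcribed.

3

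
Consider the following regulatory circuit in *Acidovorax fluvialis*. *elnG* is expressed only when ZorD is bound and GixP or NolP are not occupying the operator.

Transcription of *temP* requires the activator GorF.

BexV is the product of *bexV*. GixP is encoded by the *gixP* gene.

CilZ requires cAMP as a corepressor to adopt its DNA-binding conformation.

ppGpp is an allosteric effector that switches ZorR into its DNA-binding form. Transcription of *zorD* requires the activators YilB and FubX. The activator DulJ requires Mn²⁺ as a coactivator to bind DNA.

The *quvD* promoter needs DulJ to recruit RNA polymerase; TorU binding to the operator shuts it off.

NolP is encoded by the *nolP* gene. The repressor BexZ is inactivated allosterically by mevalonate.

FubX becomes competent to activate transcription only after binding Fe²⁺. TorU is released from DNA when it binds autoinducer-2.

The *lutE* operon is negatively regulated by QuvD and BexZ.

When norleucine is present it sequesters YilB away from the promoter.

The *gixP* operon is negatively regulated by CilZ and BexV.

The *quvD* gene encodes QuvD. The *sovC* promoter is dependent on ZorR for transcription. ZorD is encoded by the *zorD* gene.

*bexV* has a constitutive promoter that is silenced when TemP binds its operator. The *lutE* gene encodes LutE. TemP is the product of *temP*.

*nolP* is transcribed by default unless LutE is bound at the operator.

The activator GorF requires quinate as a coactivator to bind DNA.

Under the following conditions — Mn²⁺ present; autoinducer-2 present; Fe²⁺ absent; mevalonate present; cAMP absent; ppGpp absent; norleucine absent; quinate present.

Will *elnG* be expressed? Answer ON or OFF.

OFF

cAMP is absent, so CilZ is inactive.
Quinate is present, so GorF is active.
No repressor is bound and GorF is active, so *temP* is transcribed.
So TemP is produced and active.
With repressor TemP bound, *bexV* is not transcribed.
So BexV is not produced.
With no repressor bound, *gixP* is transcribed.
So GixP is produced and active.
Autoinducer-2 is present, so TorU is inactive.
Mn²⁺ is present, so DulJ is active.
No repressor is bound and DulJ is active, so *quvD* is transcribed.
So QuvD is produced and active.
Mevalonate is present, so BexZ is inactive.
With repressor QuvD bound, *lutE* is not transcribed.
So LutE is not produced.
With no repressor bound, *nolP* is transcribed.
So NolP is produced and active.
Norleucine is absent, so YilB is active.
Fe²⁺ is absent, so FubX is inactive.
Required activator FubX is absent, so *zorD* is not transcribed.
So ZorD is not produced.
With repressor GixP bound, *elnG* is not transcribed.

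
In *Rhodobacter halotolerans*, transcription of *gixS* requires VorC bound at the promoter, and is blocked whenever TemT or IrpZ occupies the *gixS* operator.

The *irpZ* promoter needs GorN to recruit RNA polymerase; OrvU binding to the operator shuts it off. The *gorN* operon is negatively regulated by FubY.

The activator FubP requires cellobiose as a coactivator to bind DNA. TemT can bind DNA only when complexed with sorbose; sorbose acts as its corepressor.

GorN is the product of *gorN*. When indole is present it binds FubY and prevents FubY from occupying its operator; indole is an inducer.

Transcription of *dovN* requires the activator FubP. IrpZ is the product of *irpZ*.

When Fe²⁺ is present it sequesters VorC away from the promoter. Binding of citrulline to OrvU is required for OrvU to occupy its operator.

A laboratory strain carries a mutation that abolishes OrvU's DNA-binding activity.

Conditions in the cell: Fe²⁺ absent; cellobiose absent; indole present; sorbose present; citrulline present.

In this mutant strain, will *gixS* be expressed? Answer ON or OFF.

OFF

Fe²⁺ is absent, so VorC is active.
Sorbose is present, so TemT is active.
Indole is present, so FubY is inactive.
With no repressor bound, *gorN* is transcribed.
So GorN is produced and active.
OrvU is non-functional in this strain, so it has no effect.
No repressor is bound and GorN is active, so *irpZ* is transcribed.
So IrpZ is produced and active.
With repressor TemT bound, *gixS* is not transcribed.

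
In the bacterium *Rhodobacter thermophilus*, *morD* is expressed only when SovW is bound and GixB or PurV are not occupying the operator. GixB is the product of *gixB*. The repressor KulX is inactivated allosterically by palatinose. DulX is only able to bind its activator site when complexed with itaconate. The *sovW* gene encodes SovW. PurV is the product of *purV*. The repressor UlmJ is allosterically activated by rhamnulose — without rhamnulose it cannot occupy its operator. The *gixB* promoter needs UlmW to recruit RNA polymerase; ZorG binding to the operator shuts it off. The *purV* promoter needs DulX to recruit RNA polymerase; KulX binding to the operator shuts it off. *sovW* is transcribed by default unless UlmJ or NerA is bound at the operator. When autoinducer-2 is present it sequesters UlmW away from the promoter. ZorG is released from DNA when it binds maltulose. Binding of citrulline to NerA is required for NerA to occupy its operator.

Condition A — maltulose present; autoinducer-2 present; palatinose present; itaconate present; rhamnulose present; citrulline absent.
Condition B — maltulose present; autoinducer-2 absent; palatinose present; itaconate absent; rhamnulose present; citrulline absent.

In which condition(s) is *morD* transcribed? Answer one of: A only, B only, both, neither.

neither

Condition A:
Maltulose is present, so ZorG is inactive.
Autoinducer-2 is present, so UlmW is inactive.
Required activator UlmW is absent, so *gixB* is not transcribed.
So GixB is not produced.
Palatinose is present, so KulX is inactive.
Itaconate is present, so DulX is active.
No repressor is bound and DulX is active, so *purV* is transcribed.
So PurV is produced and active.
Rhamnulose is present, so UlmJ is active.
Citrulline is absent, so NerA is inactive.
With repressor UlmJ bound, *sovW* is not transcribed.
So SovW is not produced.
With repressor PurV bound, *morD* is not transcribed.
→ *morD* is OFF in A.
Condition B:
Maltulose is present, so ZorG is inactive.
Autoinducer-2 is absent, so UlmW is active.
No repressor is bound and UlmW is active, so *gixB* is transcribed.
So GixB is produced and active.
Palatinose is present, so KulX is inactive.
Itaconate is absent, so DulX is inactive.
Required activator DulX is absent, so *purV* is not transcribed.
So PurV is not produced.
Rhamnulose is present, so UlmJ is active.
Citrulline is absent, so NerA is inactive.
With repressor UlmJ bound, *sovW* is not transcribed.
So SovW is not produced.
With repressor GixB bound, *morD* is not transcribed.
→ *morD* is OFF in B.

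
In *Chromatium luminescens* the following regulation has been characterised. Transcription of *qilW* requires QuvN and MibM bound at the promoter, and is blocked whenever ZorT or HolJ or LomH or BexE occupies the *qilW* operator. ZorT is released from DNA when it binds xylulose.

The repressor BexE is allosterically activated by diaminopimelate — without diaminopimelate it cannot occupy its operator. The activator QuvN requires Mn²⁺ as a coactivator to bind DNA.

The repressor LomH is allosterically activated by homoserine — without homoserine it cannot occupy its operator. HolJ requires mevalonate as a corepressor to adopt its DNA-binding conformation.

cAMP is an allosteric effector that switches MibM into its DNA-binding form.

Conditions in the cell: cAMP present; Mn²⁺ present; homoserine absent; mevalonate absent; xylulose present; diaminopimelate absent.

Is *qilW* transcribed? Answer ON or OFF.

ON

Xylulose is present, so ZorT is inactive.
Mn²⁺ is present, so QuvN is active.
cAMP is present, so MibM is active.
Mevalonate is absent, so HolJ is inactive.
Homoserine is absent, so LomH is inactive.
Diaminopimelate is absent, so BexE is inactive.
No repressor is bound and QuvN and MibM are active, so *qilW* is transcribed.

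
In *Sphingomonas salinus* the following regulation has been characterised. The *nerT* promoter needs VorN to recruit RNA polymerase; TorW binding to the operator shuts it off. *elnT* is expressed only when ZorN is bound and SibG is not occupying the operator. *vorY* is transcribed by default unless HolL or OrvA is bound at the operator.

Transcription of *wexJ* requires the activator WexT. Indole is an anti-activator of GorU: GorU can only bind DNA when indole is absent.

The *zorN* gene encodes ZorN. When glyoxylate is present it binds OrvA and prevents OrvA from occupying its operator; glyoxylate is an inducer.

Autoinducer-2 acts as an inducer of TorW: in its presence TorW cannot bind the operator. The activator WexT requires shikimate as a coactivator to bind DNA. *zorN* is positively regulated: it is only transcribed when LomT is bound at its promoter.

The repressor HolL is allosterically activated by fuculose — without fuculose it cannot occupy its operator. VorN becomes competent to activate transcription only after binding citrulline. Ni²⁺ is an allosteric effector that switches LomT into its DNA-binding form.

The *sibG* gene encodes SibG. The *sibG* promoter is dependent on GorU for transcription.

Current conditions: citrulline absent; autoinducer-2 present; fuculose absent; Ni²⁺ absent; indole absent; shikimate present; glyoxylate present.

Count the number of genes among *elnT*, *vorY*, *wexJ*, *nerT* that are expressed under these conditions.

Indole is absent, so GorU is active.
No repressor is bound and GorU is active, so *sibG* is transcribed.
So SibG is produced and active.
Ni²⁺ is absent, so LomT is inactive.
Required activator LomT is absent, so *zorN* is not transcribed.
So ZorN is not produced.
With repressor SibG bound, *elnT* is not transcribed.
→ *elnT* is OFF.
Fuculose is absent, so HolL is inactive.
Glyoxylate is present, so OrvA is inactive.
With no repressor bound, *vorY* is transcribed.
→ *vorY* is ON.
Shikimate is present, so WexT is active.
No repressor is bound and WexT is active, so *wexJ* is transcribed.
→ *wexJ* is ON.
Autoinducer-2 is present, so TorW is inactive.
Citrulline is absent, so VorN is inactive.
Required activator VorN is absent, so *nerT* is not transcribed.
→ *nerT* is OFF.
2 of the 4 genes are transcribed.

2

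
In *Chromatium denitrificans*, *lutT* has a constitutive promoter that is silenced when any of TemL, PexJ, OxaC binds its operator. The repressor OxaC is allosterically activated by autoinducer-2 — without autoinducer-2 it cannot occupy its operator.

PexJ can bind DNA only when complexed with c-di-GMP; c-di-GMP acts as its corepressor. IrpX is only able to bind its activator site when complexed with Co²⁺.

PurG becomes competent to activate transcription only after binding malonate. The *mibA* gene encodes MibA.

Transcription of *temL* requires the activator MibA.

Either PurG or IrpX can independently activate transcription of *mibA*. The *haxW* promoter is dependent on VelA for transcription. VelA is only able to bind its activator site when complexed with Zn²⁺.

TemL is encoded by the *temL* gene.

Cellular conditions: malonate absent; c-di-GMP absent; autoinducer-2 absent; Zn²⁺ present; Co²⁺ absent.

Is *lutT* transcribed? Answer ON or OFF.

Malonate is absent, so PurG is inactive.
Co²⁺ is absent, so IrpX is inactive.
No activator is available at the *mibA* promoter, so *mibA* is not transcribed.
So MibA is not produced.
Required activator MibA is absent, so *temL* is not transcribed.
So TemL is not produced.
c-di-GMP is absent, so PexJ is inactive.
Autoinducer-2 is absent, so OxaC is inactive.
With no repressor bound, *lutT* is transcribed.

ON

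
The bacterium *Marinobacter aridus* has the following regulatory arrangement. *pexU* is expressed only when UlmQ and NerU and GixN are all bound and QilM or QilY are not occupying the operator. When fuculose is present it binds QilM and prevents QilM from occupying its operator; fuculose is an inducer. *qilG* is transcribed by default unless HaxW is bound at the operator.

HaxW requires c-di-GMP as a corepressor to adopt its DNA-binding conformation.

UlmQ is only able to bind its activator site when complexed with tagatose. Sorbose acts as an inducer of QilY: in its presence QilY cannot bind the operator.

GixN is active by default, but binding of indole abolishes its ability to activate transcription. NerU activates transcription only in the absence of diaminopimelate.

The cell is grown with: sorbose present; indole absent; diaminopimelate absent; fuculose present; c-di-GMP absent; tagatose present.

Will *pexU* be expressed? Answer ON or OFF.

Tagatose is present, so UlmQ is active.
Fuculose is present, so QilM is inactive.
Diaminopimelate is absent, so NerU is active.
Indole is absent, so GixN is active.
Sorbose is present, so QilY is inactive.
No repressor is bound and UlmQ and NerU and GixN are active, so *pexU* is transcribed.

ON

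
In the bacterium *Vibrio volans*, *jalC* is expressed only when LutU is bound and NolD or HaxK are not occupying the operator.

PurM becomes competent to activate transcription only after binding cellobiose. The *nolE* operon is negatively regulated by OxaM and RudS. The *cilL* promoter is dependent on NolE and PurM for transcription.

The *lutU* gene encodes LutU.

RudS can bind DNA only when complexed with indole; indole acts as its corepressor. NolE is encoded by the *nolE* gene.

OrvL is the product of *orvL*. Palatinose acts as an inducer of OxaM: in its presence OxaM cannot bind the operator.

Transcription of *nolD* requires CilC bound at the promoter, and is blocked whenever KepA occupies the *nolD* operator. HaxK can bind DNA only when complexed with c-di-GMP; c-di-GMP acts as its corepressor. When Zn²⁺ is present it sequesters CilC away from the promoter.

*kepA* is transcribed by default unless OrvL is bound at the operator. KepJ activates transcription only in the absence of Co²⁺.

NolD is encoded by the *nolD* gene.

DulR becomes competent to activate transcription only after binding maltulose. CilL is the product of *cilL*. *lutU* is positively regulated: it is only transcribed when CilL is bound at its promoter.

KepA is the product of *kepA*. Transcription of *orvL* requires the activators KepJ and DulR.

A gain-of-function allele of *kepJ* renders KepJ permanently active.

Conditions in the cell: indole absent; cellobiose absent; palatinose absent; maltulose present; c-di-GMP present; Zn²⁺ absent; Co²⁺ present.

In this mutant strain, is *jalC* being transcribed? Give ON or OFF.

KepJ is constitutively active in this strain.
Maltulose is present, so DulR is active.
No repressor is bound and KepJ and DulR are active, so *orvL* is transcribed.
So OrvL is produced and active.
With repressor OrvL bound, *kepA* is not transcribed.
So KepA is not produced.
Zn²⁺ is absent, so CilC is active.
No repressor is bound and CilC is active, so *nolD* is transcribed.
So NolD is produced and active.
c-di-GMP is present, so HaxK is active.
Palatinose is absent, so OxaM is active.
Indole is absent, so RudS is inactive.
With repressor OxaM bound, *nolE* is not transcribed.
So NolE is not produced.
Cellobiose is absent, so PurM is inactive.
Required activator NolE is absent, so *cilL* is not transcribed.
So CilL is not produced.
Required activator CilL is absent, so *lutU* is not transcribed.
So LutU is not produced.
With repressor NolD bound, *jalC* is not transcribed.

OFF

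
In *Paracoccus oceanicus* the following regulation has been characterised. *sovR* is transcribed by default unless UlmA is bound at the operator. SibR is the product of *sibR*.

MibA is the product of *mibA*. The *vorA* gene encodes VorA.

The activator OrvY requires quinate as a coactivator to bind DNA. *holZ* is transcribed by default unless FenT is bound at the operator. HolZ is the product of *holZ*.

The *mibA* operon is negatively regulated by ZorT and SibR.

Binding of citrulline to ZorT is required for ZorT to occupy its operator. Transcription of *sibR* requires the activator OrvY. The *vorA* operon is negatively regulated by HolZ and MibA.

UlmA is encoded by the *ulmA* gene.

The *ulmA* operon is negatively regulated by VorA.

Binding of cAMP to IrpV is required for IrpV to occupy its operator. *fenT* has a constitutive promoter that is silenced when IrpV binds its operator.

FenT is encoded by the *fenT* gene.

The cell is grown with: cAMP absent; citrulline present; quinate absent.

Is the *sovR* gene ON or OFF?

ON

cAMP is absent, so IrpV is inactive.
With no repressor bound, *fenT* is transcribed.
So FenT is produced and active.
With repressor FenT bound, *holZ* is not transcribed.
So HolZ is not produced.
Citrulline is present, so ZorT is active.
Quinate is absent, so OrvY is inactive.
Required activator OrvY is absent, so *sibR* is not transcribed.
So SibR is not produced.
With repressor ZorT bound, *mibA* is not transcribed.
So MibA is not produced.
With no repressor bound, *vorA* is transcribed.
So VorA is produced and active.
With repressor VorA bound, *ulmA* is not transcribed.
So UlmA is not produced.
With no repressor bound, *sovR* is transcribed.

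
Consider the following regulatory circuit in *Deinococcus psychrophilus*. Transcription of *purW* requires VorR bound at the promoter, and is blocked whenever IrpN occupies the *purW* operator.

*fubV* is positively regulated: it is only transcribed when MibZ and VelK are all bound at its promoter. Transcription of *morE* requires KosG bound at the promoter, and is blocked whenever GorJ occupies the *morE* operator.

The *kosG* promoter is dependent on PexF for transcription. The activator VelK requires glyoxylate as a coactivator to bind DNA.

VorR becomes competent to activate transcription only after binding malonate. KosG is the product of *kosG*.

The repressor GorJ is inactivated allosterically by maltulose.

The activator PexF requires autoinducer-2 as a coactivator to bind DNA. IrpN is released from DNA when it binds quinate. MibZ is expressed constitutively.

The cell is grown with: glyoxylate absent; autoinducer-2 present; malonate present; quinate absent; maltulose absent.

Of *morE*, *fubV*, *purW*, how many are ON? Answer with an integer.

Maltulose is absent, so GorJ is active.
Autoinducer-2 is present, so PexF is active.
No repressor is bound and PexF is active, so *kosG* is transcribed.
So KosG is produced and active.
With repressor GorJ bound, *morE* is not transcribed.
→ *morE* is OFF.
MibZ is produced constitutively and is active.
Glyoxylate is absent, so VelK is inactive.
Required activator VelK is absent, so *fubV* is not transcribed.
→ *fubV* is OFF.
Malonate is present, so VorR is active.
Quinate is absent, so IrpN is active.
With repressor IrpN bound, *purW* is not transcribed.
→ *purW* is OFF.
0 of the 3 genes are transcribed.

0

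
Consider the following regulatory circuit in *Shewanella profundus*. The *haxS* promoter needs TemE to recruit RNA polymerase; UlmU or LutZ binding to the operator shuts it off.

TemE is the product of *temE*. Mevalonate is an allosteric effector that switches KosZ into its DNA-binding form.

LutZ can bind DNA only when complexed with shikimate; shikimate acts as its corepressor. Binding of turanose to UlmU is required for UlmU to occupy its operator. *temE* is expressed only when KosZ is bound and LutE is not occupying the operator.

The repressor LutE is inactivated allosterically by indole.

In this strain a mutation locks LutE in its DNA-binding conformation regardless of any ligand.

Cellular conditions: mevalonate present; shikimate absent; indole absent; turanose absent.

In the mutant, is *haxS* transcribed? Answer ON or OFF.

OFF

Turanose is absent, so UlmU is inactive.
Shikimate is absent, so LutZ is inactive.
Mevalonate is present, so KosZ is active.
LutE is constitutively active in this strain.
With repressor LutE bound, *temE* is not transcribed.
So TemE is not produced.
Required activator TemE is absent, so *haxS* is not transcribed.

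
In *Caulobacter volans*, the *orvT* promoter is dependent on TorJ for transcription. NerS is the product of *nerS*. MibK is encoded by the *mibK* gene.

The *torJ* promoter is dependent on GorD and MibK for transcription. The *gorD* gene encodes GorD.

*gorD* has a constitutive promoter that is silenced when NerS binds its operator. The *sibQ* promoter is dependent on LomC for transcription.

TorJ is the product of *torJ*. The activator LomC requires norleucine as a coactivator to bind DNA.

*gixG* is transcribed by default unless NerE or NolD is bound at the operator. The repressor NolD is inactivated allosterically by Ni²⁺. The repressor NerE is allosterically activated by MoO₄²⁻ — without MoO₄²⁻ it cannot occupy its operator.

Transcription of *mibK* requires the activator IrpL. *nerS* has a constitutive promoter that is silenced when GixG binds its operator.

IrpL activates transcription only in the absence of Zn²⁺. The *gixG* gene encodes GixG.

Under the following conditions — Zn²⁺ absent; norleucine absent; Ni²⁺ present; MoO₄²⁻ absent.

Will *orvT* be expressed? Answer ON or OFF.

ON

MoO₄²⁻ is absent, so NerE is inactive.
Ni²⁺ is present, so NolD is inactive.
With no repressor bound, *gixG* is transcribed.
So GixG is produced and active.
With repressor GixG bound, *nerS* is not transcribed.
So NerS is not produced.
With no repressor bound, *gorD* is transcribed.
So GorD is produced and active.
Zn²⁺ is absent, so IrpL is active.
No repressor is bound and IrpL is active, so *mibK* is transcribed.
So MibK is produced and active.
No repressor is bound and GorD and MibK are active, so *torJ* is transcribed.
So TorJ is produced and active.
No repressor is bound and TorJ is active, so *orvT* is transcribed.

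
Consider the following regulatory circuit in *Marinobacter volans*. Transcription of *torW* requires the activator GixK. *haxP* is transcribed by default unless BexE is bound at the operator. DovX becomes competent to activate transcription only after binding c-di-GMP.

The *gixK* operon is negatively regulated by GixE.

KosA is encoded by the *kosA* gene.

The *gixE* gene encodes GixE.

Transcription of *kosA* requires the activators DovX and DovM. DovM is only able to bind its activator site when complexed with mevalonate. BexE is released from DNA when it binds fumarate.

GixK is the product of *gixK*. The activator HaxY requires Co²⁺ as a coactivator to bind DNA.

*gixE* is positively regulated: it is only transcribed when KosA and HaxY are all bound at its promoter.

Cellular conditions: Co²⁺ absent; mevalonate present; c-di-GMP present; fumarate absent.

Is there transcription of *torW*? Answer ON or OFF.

ON

c-di-GMP is present, so DovX is active.
Mevalonate is present, so DovM is active.
No repressor is bound and DovX and DovM are active, so *kosA* is transcribed.
So KosA is produced and active.
Co²⁺ is absent, so HaxY is inactive.
Required activator HaxY is absent, so *gixE* is not transcribed.
So GixE is not produced.
With no repressor bound, *gixK* is transcribed.
So GixK is produced and active.
No repressor is bound and GixK is active, so *torW* is transcribed.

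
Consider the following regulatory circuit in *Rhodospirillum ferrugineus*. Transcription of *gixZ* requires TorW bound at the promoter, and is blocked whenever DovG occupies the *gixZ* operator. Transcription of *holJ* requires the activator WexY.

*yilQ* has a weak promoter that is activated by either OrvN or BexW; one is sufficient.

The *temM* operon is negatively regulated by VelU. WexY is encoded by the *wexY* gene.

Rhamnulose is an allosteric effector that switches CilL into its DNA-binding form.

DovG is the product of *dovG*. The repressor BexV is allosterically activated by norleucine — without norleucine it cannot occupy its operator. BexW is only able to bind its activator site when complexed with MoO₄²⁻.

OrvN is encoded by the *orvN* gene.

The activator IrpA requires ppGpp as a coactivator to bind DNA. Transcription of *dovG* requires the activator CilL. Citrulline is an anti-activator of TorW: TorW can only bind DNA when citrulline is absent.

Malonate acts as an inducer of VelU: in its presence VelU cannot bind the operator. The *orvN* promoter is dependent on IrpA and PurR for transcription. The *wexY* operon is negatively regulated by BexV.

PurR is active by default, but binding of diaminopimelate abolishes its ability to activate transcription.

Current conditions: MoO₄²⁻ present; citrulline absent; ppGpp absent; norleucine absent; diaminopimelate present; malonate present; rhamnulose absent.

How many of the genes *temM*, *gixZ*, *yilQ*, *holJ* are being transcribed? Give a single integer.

4

Malonate is present, so VelU is inactive.
With no repressor bound, *temM* is transcribed.
→ *temM* is ON.
Rhamnulose is absent, so CilL is inactive.
Required activator CilL is absent, so *dovG* is not transcribed.
So DovG is not produced.
Citrulline is absent, so TorW is active.
No repressor is bound and TorW is active, so *gixZ* is transcribed.
→ *gixZ* is ON.
ppGpp is absent, so IrpA is inactive.
Diaminopimelate is present, so PurR is inactive.
Required activator IrpA is absent, so *orvN* is not transcribed.
So OrvN is not produced.
MoO₄²⁻ is present, so BexW is active.
Activator BexW is present, so *yilQ* is transcribed.
→ *yilQ* is ON.
Norleucine is absent, so BexV is inactive.
With no repressor bound, *wexY* is transcribed.
So WexY is produced and active.
No repressor is bound and WexY is active, so *holJ* is transcribed.
→ *holJ* is ON.
4 of the 4 genes are transcribed.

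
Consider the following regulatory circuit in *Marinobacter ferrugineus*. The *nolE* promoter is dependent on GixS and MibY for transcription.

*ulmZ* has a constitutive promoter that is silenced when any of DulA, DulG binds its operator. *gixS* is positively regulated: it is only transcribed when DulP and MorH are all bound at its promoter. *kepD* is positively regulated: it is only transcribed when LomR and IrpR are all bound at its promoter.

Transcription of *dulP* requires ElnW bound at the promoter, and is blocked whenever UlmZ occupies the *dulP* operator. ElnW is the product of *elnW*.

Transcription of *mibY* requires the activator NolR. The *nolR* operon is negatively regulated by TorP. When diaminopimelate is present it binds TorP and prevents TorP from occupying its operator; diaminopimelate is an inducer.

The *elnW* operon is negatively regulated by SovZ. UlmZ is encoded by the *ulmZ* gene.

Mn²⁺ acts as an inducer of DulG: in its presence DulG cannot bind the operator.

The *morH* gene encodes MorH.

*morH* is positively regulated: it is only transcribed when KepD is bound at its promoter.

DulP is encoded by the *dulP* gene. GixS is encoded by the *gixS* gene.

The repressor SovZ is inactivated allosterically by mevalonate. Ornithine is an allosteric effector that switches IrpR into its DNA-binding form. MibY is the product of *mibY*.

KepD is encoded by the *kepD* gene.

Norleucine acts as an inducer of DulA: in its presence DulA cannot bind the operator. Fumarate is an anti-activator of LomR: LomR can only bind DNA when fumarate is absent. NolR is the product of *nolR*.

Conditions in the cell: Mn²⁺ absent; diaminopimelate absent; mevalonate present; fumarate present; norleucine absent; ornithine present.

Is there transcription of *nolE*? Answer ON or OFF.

OFF

Norleucine is absent, so DulA is active.
Mn²⁺ is absent, so DulG is active.
With repressor DulA bound, *ulmZ* is not transcribed.
So UlmZ is not produced.
Mevalonate is present, so SovZ is inactive.
With no repressor bound, *elnW* is transcribed.
So ElnW is produced and active.
No repressor is bound and ElnW is active, so *dulP* is transcribed.
So DulP is produced and active.
Fumarate is present, so LomR is inactive.
Ornithine is present, so IrpR is active.
Required activator LomR is absent, so *kepD* is not transcribed.
So KepD is not produced.
Required activator KepD is absent, so *morH* is not transcribed.
So MorH is not produced.
Required activator MorH is absent, so *gixS* is not transcribed.
So GixS is not produced.
Diaminopimelate is absent, so TorP is active.
With repressor TorP bound, *nolR* is not transcribed.
So NolR is not produced.
Required activator NolR is absent, so *mibY* is not transcribed.
So MibY is not produced.
Required activator GixS is absent, so *nolE* is not transcribed.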